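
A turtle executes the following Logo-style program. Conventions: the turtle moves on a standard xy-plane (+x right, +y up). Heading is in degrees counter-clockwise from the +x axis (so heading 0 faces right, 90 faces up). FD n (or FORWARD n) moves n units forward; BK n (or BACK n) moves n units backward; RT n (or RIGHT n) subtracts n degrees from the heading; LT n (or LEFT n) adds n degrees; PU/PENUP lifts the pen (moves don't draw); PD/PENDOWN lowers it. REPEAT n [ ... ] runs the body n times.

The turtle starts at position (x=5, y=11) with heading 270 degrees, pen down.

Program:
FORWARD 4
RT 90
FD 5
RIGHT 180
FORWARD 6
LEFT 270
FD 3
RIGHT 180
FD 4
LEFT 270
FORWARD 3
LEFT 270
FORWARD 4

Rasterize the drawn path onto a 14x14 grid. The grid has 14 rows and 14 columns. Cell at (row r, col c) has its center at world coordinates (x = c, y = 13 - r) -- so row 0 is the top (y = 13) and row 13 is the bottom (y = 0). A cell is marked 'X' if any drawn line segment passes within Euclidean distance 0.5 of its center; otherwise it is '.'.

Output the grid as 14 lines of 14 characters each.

Segment 0: (5,11) -> (5,7)
Segment 1: (5,7) -> (-0,7)
Segment 2: (-0,7) -> (6,7)
Segment 3: (6,7) -> (6,4)
Segment 4: (6,4) -> (6,8)
Segment 5: (6,8) -> (9,8)
Segment 6: (9,8) -> (9,4)

Answer: ..............
..............
.....X........
.....X........
.....X........
.....XXXXX....
XXXXXXX..X....
......X..X....
......X..X....
......X..X....
..............
..............
..............
..............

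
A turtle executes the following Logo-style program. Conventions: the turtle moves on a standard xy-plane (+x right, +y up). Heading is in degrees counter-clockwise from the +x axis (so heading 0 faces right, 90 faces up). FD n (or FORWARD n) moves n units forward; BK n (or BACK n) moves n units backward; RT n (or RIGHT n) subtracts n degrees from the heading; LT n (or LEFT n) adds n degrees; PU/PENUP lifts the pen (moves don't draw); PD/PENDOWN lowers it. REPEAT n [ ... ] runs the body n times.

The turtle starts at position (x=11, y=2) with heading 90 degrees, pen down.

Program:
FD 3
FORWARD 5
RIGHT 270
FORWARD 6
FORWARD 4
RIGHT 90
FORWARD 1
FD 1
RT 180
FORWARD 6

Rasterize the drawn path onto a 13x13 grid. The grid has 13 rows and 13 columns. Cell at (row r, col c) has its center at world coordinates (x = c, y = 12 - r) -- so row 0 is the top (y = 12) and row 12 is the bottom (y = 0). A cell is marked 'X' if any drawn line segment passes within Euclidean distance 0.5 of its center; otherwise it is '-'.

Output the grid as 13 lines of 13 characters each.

Answer: -X-----------
-X-----------
-XXXXXXXXXXX-
-X---------X-
-X---------X-
-X---------X-
-X---------X-
-----------X-
-----------X-
-----------X-
-----------X-
-------------
-------------

Derivation:
Segment 0: (11,2) -> (11,5)
Segment 1: (11,5) -> (11,10)
Segment 2: (11,10) -> (5,10)
Segment 3: (5,10) -> (1,10)
Segment 4: (1,10) -> (1,11)
Segment 5: (1,11) -> (1,12)
Segment 6: (1,12) -> (1,6)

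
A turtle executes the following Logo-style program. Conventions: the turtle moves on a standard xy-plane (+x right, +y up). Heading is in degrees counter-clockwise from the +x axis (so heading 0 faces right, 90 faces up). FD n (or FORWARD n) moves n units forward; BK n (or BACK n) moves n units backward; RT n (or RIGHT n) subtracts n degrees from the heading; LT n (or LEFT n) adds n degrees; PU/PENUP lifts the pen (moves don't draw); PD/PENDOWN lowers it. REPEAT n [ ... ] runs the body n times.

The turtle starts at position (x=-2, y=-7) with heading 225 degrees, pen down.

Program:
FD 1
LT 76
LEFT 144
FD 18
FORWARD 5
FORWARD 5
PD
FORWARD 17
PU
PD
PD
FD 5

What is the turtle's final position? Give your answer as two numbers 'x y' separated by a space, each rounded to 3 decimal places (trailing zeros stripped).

Answer: 1.651 42.103

Derivation:
Executing turtle program step by step:
Start: pos=(-2,-7), heading=225, pen down
FD 1: (-2,-7) -> (-2.707,-7.707) [heading=225, draw]
LT 76: heading 225 -> 301
LT 144: heading 301 -> 85
FD 18: (-2.707,-7.707) -> (-1.138,10.224) [heading=85, draw]
FD 5: (-1.138,10.224) -> (-0.703,15.205) [heading=85, draw]
FD 5: (-0.703,15.205) -> (-0.267,20.186) [heading=85, draw]
PD: pen down
FD 17: (-0.267,20.186) -> (1.215,37.122) [heading=85, draw]
PU: pen up
PD: pen down
PD: pen down
FD 5: (1.215,37.122) -> (1.651,42.103) [heading=85, draw]
Final: pos=(1.651,42.103), heading=85, 6 segment(s) drawn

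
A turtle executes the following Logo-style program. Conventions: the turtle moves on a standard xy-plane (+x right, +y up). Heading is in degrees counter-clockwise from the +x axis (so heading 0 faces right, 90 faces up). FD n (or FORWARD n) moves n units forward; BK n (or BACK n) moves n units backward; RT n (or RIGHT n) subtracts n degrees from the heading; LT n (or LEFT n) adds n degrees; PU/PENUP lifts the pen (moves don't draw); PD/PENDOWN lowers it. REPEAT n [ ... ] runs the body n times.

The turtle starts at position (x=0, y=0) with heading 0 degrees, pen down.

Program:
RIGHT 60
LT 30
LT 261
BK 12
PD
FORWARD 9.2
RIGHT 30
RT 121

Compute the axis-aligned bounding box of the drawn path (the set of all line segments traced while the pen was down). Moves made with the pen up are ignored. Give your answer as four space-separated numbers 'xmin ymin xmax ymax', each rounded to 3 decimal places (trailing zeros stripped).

Executing turtle program step by step:
Start: pos=(0,0), heading=0, pen down
RT 60: heading 0 -> 300
LT 30: heading 300 -> 330
LT 261: heading 330 -> 231
BK 12: (0,0) -> (7.552,9.326) [heading=231, draw]
PD: pen down
FD 9.2: (7.552,9.326) -> (1.762,2.176) [heading=231, draw]
RT 30: heading 231 -> 201
RT 121: heading 201 -> 80
Final: pos=(1.762,2.176), heading=80, 2 segment(s) drawn

Segment endpoints: x in {0, 1.762, 7.552}, y in {0, 2.176, 9.326}
xmin=0, ymin=0, xmax=7.552, ymax=9.326

Answer: 0 0 7.552 9.326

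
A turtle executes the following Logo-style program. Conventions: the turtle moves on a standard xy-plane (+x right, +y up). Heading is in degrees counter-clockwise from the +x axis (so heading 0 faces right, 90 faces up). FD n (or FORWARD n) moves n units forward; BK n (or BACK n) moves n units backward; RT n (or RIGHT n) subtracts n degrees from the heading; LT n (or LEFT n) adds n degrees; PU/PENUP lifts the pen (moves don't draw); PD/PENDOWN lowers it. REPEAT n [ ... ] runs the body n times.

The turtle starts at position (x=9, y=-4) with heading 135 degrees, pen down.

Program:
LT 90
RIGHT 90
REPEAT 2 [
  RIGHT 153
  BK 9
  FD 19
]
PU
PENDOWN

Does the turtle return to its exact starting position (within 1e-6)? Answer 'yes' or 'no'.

Answer: no

Derivation:
Executing turtle program step by step:
Start: pos=(9,-4), heading=135, pen down
LT 90: heading 135 -> 225
RT 90: heading 225 -> 135
REPEAT 2 [
  -- iteration 1/2 --
  RT 153: heading 135 -> 342
  BK 9: (9,-4) -> (0.44,-1.219) [heading=342, draw]
  FD 19: (0.44,-1.219) -> (18.511,-7.09) [heading=342, draw]
  -- iteration 2/2 --
  RT 153: heading 342 -> 189
  BK 9: (18.511,-7.09) -> (27.4,-5.682) [heading=189, draw]
  FD 19: (27.4,-5.682) -> (8.634,-8.655) [heading=189, draw]
]
PU: pen up
PD: pen down
Final: pos=(8.634,-8.655), heading=189, 4 segment(s) drawn

Start position: (9, -4)
Final position: (8.634, -8.655)
Distance = 4.669; >= 1e-6 -> NOT closed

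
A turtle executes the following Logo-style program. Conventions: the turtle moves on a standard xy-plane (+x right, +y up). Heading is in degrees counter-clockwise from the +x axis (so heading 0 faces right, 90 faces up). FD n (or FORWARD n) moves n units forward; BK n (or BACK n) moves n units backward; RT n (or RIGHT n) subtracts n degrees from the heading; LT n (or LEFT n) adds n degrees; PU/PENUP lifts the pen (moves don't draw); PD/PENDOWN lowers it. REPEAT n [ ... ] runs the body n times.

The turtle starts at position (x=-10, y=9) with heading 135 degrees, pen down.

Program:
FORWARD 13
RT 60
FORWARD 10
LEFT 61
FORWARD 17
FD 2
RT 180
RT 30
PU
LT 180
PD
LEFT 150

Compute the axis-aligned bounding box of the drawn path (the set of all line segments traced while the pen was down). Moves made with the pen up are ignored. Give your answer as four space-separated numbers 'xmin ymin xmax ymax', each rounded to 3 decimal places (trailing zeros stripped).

Answer: -30.272 9 -10 41.05

Derivation:
Executing turtle program step by step:
Start: pos=(-10,9), heading=135, pen down
FD 13: (-10,9) -> (-19.192,18.192) [heading=135, draw]
RT 60: heading 135 -> 75
FD 10: (-19.192,18.192) -> (-16.604,27.852) [heading=75, draw]
LT 61: heading 75 -> 136
FD 17: (-16.604,27.852) -> (-28.833,39.661) [heading=136, draw]
FD 2: (-28.833,39.661) -> (-30.272,41.05) [heading=136, draw]
RT 180: heading 136 -> 316
RT 30: heading 316 -> 286
PU: pen up
LT 180: heading 286 -> 106
PD: pen down
LT 150: heading 106 -> 256
Final: pos=(-30.272,41.05), heading=256, 4 segment(s) drawn

Segment endpoints: x in {-30.272, -28.833, -19.192, -16.604, -10}, y in {9, 18.192, 27.852, 39.661, 41.05}
xmin=-30.272, ymin=9, xmax=-10, ymax=41.05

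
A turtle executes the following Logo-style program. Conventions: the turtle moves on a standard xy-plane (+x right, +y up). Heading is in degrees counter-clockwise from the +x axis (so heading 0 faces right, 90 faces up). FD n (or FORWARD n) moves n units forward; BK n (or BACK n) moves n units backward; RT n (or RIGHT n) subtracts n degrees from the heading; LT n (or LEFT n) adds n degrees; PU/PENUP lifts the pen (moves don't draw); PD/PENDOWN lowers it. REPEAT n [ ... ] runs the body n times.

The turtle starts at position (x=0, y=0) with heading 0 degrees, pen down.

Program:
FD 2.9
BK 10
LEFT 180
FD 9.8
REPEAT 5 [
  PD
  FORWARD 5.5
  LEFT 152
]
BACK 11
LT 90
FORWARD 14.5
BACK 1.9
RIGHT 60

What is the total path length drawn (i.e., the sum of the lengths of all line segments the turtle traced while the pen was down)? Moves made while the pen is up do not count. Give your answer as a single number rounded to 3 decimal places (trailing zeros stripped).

Executing turtle program step by step:
Start: pos=(0,0), heading=0, pen down
FD 2.9: (0,0) -> (2.9,0) [heading=0, draw]
BK 10: (2.9,0) -> (-7.1,0) [heading=0, draw]
LT 180: heading 0 -> 180
FD 9.8: (-7.1,0) -> (-16.9,0) [heading=180, draw]
REPEAT 5 [
  -- iteration 1/5 --
  PD: pen down
  FD 5.5: (-16.9,0) -> (-22.4,0) [heading=180, draw]
  LT 152: heading 180 -> 332
  -- iteration 2/5 --
  PD: pen down
  FD 5.5: (-22.4,0) -> (-17.544,-2.582) [heading=332, draw]
  LT 152: heading 332 -> 124
  -- iteration 3/5 --
  PD: pen down
  FD 5.5: (-17.544,-2.582) -> (-20.619,1.978) [heading=124, draw]
  LT 152: heading 124 -> 276
  -- iteration 4/5 --
  PD: pen down
  FD 5.5: (-20.619,1.978) -> (-20.044,-3.492) [heading=276, draw]
  LT 152: heading 276 -> 68
  -- iteration 5/5 --
  PD: pen down
  FD 5.5: (-20.044,-3.492) -> (-17.984,1.607) [heading=68, draw]
  LT 152: heading 68 -> 220
]
BK 11: (-17.984,1.607) -> (-9.558,8.678) [heading=220, draw]
LT 90: heading 220 -> 310
FD 14.5: (-9.558,8.678) -> (-0.237,-2.43) [heading=310, draw]
BK 1.9: (-0.237,-2.43) -> (-1.458,-0.974) [heading=310, draw]
RT 60: heading 310 -> 250
Final: pos=(-1.458,-0.974), heading=250, 11 segment(s) drawn

Segment lengths:
  seg 1: (0,0) -> (2.9,0), length = 2.9
  seg 2: (2.9,0) -> (-7.1,0), length = 10
  seg 3: (-7.1,0) -> (-16.9,0), length = 9.8
  seg 4: (-16.9,0) -> (-22.4,0), length = 5.5
  seg 5: (-22.4,0) -> (-17.544,-2.582), length = 5.5
  seg 6: (-17.544,-2.582) -> (-20.619,1.978), length = 5.5
  seg 7: (-20.619,1.978) -> (-20.044,-3.492), length = 5.5
  seg 8: (-20.044,-3.492) -> (-17.984,1.607), length = 5.5
  seg 9: (-17.984,1.607) -> (-9.558,8.678), length = 11
  seg 10: (-9.558,8.678) -> (-0.237,-2.43), length = 14.5
  seg 11: (-0.237,-2.43) -> (-1.458,-0.974), length = 1.9
Total = 77.6

Answer: 77.6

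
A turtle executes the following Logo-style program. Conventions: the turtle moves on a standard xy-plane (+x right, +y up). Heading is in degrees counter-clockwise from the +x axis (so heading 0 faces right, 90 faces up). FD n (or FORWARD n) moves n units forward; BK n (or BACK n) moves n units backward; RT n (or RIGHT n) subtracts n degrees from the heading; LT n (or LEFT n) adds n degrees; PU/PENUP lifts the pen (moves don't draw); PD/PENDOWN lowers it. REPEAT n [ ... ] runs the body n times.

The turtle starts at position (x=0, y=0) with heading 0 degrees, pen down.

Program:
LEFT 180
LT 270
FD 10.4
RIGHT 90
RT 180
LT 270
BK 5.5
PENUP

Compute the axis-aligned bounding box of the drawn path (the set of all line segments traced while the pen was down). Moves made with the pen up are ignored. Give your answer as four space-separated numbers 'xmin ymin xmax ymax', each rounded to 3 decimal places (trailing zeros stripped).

Answer: 0 0 0 10.4

Derivation:
Executing turtle program step by step:
Start: pos=(0,0), heading=0, pen down
LT 180: heading 0 -> 180
LT 270: heading 180 -> 90
FD 10.4: (0,0) -> (0,10.4) [heading=90, draw]
RT 90: heading 90 -> 0
RT 180: heading 0 -> 180
LT 270: heading 180 -> 90
BK 5.5: (0,10.4) -> (0,4.9) [heading=90, draw]
PU: pen up
Final: pos=(0,4.9), heading=90, 2 segment(s) drawn

Segment endpoints: x in {0, 0, 0}, y in {0, 4.9, 10.4}
xmin=0, ymin=0, xmax=0, ymax=10.4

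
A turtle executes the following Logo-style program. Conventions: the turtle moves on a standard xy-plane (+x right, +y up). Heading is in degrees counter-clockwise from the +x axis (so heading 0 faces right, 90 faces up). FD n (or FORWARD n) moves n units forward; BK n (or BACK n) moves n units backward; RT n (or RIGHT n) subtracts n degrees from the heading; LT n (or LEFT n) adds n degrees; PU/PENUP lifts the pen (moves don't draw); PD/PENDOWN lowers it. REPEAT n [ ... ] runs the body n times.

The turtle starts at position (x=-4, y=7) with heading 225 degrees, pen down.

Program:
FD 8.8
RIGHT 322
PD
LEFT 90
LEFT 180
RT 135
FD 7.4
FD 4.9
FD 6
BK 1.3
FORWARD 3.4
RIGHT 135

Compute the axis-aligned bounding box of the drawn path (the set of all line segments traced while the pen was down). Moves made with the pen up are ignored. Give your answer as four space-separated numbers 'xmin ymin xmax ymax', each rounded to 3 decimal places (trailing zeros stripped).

Answer: -10.223 0.777 5.853 13.337

Derivation:
Executing turtle program step by step:
Start: pos=(-4,7), heading=225, pen down
FD 8.8: (-4,7) -> (-10.223,0.777) [heading=225, draw]
RT 322: heading 225 -> 263
PD: pen down
LT 90: heading 263 -> 353
LT 180: heading 353 -> 173
RT 135: heading 173 -> 38
FD 7.4: (-10.223,0.777) -> (-4.391,5.333) [heading=38, draw]
FD 4.9: (-4.391,5.333) -> (-0.53,8.35) [heading=38, draw]
FD 6: (-0.53,8.35) -> (4.198,12.044) [heading=38, draw]
BK 1.3: (4.198,12.044) -> (3.174,11.244) [heading=38, draw]
FD 3.4: (3.174,11.244) -> (5.853,13.337) [heading=38, draw]
RT 135: heading 38 -> 263
Final: pos=(5.853,13.337), heading=263, 6 segment(s) drawn

Segment endpoints: x in {-10.223, -4.391, -4, -0.53, 3.174, 4.198, 5.853}, y in {0.777, 5.333, 7, 8.35, 11.244, 12.044, 13.337}
xmin=-10.223, ymin=0.777, xmax=5.853, ymax=13.337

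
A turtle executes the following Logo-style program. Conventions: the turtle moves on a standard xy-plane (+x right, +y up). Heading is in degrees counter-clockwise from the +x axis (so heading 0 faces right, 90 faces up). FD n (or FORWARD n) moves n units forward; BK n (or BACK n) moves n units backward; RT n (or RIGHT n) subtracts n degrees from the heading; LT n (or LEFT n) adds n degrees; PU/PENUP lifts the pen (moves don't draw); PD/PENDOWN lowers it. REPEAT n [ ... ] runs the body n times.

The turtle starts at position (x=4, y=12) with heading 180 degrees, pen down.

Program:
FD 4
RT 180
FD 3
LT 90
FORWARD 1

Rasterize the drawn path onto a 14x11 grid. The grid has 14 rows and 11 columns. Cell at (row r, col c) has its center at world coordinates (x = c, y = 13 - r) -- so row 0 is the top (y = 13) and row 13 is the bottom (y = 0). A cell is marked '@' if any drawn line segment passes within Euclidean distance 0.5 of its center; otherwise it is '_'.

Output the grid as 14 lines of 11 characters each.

Segment 0: (4,12) -> (0,12)
Segment 1: (0,12) -> (3,12)
Segment 2: (3,12) -> (3,13)

Answer: ___@_______
@@@@@______
___________
___________
___________
___________
___________
___________
___________
___________
___________
___________
___________
___________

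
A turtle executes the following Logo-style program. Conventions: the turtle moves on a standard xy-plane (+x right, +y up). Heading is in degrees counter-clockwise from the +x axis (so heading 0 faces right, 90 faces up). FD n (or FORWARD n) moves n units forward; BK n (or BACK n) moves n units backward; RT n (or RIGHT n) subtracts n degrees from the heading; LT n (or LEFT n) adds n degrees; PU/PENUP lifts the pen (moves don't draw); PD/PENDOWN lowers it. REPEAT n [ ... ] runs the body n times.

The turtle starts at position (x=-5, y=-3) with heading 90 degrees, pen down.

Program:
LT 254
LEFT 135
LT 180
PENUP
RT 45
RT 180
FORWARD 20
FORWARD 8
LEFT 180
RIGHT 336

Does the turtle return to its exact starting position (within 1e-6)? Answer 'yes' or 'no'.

Answer: no

Derivation:
Executing turtle program step by step:
Start: pos=(-5,-3), heading=90, pen down
LT 254: heading 90 -> 344
LT 135: heading 344 -> 119
LT 180: heading 119 -> 299
PU: pen up
RT 45: heading 299 -> 254
RT 180: heading 254 -> 74
FD 20: (-5,-3) -> (0.513,16.225) [heading=74, move]
FD 8: (0.513,16.225) -> (2.718,23.915) [heading=74, move]
LT 180: heading 74 -> 254
RT 336: heading 254 -> 278
Final: pos=(2.718,23.915), heading=278, 0 segment(s) drawn

Start position: (-5, -3)
Final position: (2.718, 23.915)
Distance = 28; >= 1e-6 -> NOT closed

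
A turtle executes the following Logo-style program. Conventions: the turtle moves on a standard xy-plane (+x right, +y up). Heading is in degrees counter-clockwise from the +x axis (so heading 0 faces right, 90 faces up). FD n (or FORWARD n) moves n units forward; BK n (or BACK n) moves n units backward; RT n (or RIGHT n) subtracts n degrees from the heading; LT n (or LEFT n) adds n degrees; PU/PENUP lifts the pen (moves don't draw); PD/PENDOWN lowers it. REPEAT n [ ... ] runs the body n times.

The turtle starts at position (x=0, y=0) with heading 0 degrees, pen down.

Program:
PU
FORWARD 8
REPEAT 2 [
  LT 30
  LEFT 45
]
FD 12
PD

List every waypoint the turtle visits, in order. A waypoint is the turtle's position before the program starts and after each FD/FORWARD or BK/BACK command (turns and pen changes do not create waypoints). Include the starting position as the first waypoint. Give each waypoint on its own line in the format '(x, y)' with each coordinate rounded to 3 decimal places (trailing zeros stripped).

Answer: (0, 0)
(8, 0)
(-2.392, 6)

Derivation:
Executing turtle program step by step:
Start: pos=(0,0), heading=0, pen down
PU: pen up
FD 8: (0,0) -> (8,0) [heading=0, move]
REPEAT 2 [
  -- iteration 1/2 --
  LT 30: heading 0 -> 30
  LT 45: heading 30 -> 75
  -- iteration 2/2 --
  LT 30: heading 75 -> 105
  LT 45: heading 105 -> 150
]
FD 12: (8,0) -> (-2.392,6) [heading=150, move]
PD: pen down
Final: pos=(-2.392,6), heading=150, 0 segment(s) drawn
Waypoints (3 total):
(0, 0)
(8, 0)
(-2.392, 6)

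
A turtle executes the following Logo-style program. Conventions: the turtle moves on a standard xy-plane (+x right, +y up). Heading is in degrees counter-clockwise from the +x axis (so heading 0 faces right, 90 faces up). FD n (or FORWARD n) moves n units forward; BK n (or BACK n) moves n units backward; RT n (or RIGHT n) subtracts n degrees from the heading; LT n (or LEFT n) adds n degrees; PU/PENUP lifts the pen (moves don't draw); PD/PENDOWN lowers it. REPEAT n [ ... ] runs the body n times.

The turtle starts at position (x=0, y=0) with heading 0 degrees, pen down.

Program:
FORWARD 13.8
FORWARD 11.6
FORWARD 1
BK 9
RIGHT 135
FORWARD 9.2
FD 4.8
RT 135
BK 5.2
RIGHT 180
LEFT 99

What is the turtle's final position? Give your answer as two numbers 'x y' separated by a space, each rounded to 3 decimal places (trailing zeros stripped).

Executing turtle program step by step:
Start: pos=(0,0), heading=0, pen down
FD 13.8: (0,0) -> (13.8,0) [heading=0, draw]
FD 11.6: (13.8,0) -> (25.4,0) [heading=0, draw]
FD 1: (25.4,0) -> (26.4,0) [heading=0, draw]
BK 9: (26.4,0) -> (17.4,0) [heading=0, draw]
RT 135: heading 0 -> 225
FD 9.2: (17.4,0) -> (10.895,-6.505) [heading=225, draw]
FD 4.8: (10.895,-6.505) -> (7.501,-9.899) [heading=225, draw]
RT 135: heading 225 -> 90
BK 5.2: (7.501,-9.899) -> (7.501,-15.099) [heading=90, draw]
RT 180: heading 90 -> 270
LT 99: heading 270 -> 9
Final: pos=(7.501,-15.099), heading=9, 7 segment(s) drawn

Answer: 7.501 -15.099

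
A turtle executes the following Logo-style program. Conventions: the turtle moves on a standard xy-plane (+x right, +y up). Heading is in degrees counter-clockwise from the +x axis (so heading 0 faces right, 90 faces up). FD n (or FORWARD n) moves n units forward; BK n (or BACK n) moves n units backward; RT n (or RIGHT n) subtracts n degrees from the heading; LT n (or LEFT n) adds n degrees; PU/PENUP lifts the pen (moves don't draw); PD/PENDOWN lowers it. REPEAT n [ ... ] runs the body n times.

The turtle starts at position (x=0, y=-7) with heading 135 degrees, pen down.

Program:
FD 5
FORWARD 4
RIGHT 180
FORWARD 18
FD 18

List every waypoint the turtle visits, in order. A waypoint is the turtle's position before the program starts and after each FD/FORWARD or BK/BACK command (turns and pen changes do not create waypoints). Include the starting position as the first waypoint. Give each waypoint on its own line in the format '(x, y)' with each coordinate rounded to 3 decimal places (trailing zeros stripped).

Executing turtle program step by step:
Start: pos=(0,-7), heading=135, pen down
FD 5: (0,-7) -> (-3.536,-3.464) [heading=135, draw]
FD 4: (-3.536,-3.464) -> (-6.364,-0.636) [heading=135, draw]
RT 180: heading 135 -> 315
FD 18: (-6.364,-0.636) -> (6.364,-13.364) [heading=315, draw]
FD 18: (6.364,-13.364) -> (19.092,-26.092) [heading=315, draw]
Final: pos=(19.092,-26.092), heading=315, 4 segment(s) drawn
Waypoints (5 total):
(0, -7)
(-3.536, -3.464)
(-6.364, -0.636)
(6.364, -13.364)
(19.092, -26.092)

Answer: (0, -7)
(-3.536, -3.464)
(-6.364, -0.636)
(6.364, -13.364)
(19.092, -26.092)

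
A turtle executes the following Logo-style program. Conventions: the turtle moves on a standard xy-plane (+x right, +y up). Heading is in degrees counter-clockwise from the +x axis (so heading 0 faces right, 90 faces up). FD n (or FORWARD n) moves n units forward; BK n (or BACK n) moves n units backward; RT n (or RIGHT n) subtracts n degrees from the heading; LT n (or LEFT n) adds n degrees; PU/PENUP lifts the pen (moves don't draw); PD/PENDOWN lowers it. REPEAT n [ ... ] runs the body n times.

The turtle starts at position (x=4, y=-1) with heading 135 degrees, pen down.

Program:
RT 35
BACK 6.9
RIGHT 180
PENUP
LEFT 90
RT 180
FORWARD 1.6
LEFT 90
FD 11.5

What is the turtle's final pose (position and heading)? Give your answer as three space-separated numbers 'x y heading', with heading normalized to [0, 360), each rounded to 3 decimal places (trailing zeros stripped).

Answer: 5.619 -19.398 280

Derivation:
Executing turtle program step by step:
Start: pos=(4,-1), heading=135, pen down
RT 35: heading 135 -> 100
BK 6.9: (4,-1) -> (5.198,-7.795) [heading=100, draw]
RT 180: heading 100 -> 280
PU: pen up
LT 90: heading 280 -> 10
RT 180: heading 10 -> 190
FD 1.6: (5.198,-7.795) -> (3.622,-8.073) [heading=190, move]
LT 90: heading 190 -> 280
FD 11.5: (3.622,-8.073) -> (5.619,-19.398) [heading=280, move]
Final: pos=(5.619,-19.398), heading=280, 1 segment(s) drawn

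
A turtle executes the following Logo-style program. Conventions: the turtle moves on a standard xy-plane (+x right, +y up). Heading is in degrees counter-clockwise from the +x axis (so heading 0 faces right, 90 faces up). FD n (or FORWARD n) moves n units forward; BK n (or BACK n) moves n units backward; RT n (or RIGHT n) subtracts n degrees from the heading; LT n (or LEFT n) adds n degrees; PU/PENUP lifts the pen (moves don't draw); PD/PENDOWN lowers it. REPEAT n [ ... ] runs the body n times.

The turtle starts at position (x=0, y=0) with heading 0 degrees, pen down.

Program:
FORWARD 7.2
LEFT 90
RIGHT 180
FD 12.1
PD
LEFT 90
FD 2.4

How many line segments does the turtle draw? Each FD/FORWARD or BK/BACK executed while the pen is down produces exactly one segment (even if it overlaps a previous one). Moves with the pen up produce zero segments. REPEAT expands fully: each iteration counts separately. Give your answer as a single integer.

Answer: 3

Derivation:
Executing turtle program step by step:
Start: pos=(0,0), heading=0, pen down
FD 7.2: (0,0) -> (7.2,0) [heading=0, draw]
LT 90: heading 0 -> 90
RT 180: heading 90 -> 270
FD 12.1: (7.2,0) -> (7.2,-12.1) [heading=270, draw]
PD: pen down
LT 90: heading 270 -> 0
FD 2.4: (7.2,-12.1) -> (9.6,-12.1) [heading=0, draw]
Final: pos=(9.6,-12.1), heading=0, 3 segment(s) drawn
Segments drawn: 3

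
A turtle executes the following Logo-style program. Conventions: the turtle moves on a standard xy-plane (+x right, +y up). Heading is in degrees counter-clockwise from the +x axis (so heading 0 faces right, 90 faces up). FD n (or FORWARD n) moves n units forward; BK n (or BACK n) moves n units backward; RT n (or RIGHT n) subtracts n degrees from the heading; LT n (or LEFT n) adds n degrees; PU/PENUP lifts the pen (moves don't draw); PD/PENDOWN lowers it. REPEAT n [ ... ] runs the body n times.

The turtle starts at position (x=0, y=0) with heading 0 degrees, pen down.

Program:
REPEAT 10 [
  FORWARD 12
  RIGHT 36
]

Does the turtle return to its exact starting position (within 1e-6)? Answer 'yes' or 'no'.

Executing turtle program step by step:
Start: pos=(0,0), heading=0, pen down
REPEAT 10 [
  -- iteration 1/10 --
  FD 12: (0,0) -> (12,0) [heading=0, draw]
  RT 36: heading 0 -> 324
  -- iteration 2/10 --
  FD 12: (12,0) -> (21.708,-7.053) [heading=324, draw]
  RT 36: heading 324 -> 288
  -- iteration 3/10 --
  FD 12: (21.708,-7.053) -> (25.416,-18.466) [heading=288, draw]
  RT 36: heading 288 -> 252
  -- iteration 4/10 --
  FD 12: (25.416,-18.466) -> (21.708,-29.879) [heading=252, draw]
  RT 36: heading 252 -> 216
  -- iteration 5/10 --
  FD 12: (21.708,-29.879) -> (12,-36.932) [heading=216, draw]
  RT 36: heading 216 -> 180
  -- iteration 6/10 --
  FD 12: (12,-36.932) -> (0,-36.932) [heading=180, draw]
  RT 36: heading 180 -> 144
  -- iteration 7/10 --
  FD 12: (0,-36.932) -> (-9.708,-29.879) [heading=144, draw]
  RT 36: heading 144 -> 108
  -- iteration 8/10 --
  FD 12: (-9.708,-29.879) -> (-13.416,-18.466) [heading=108, draw]
  RT 36: heading 108 -> 72
  -- iteration 9/10 --
  FD 12: (-13.416,-18.466) -> (-9.708,-7.053) [heading=72, draw]
  RT 36: heading 72 -> 36
  -- iteration 10/10 --
  FD 12: (-9.708,-7.053) -> (0,0) [heading=36, draw]
  RT 36: heading 36 -> 0
]
Final: pos=(0,0), heading=0, 10 segment(s) drawn

Start position: (0, 0)
Final position: (0, 0)
Distance = 0; < 1e-6 -> CLOSED

Answer: yes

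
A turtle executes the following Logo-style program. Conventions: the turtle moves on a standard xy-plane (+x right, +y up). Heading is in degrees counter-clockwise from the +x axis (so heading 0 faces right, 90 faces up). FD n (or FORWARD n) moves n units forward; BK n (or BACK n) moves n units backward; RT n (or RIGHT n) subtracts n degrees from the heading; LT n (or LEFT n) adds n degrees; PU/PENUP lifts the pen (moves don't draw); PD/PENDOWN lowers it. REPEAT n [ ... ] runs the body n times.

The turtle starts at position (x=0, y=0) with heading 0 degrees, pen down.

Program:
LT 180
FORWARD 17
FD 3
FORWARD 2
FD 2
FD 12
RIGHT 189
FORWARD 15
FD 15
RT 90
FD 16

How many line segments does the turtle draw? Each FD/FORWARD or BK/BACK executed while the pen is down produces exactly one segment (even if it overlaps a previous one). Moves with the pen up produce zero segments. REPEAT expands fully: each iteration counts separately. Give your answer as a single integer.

Answer: 8

Derivation:
Executing turtle program step by step:
Start: pos=(0,0), heading=0, pen down
LT 180: heading 0 -> 180
FD 17: (0,0) -> (-17,0) [heading=180, draw]
FD 3: (-17,0) -> (-20,0) [heading=180, draw]
FD 2: (-20,0) -> (-22,0) [heading=180, draw]
FD 2: (-22,0) -> (-24,0) [heading=180, draw]
FD 12: (-24,0) -> (-36,0) [heading=180, draw]
RT 189: heading 180 -> 351
FD 15: (-36,0) -> (-21.185,-2.347) [heading=351, draw]
FD 15: (-21.185,-2.347) -> (-6.369,-4.693) [heading=351, draw]
RT 90: heading 351 -> 261
FD 16: (-6.369,-4.693) -> (-8.872,-20.496) [heading=261, draw]
Final: pos=(-8.872,-20.496), heading=261, 8 segment(s) drawn
Segments drawn: 8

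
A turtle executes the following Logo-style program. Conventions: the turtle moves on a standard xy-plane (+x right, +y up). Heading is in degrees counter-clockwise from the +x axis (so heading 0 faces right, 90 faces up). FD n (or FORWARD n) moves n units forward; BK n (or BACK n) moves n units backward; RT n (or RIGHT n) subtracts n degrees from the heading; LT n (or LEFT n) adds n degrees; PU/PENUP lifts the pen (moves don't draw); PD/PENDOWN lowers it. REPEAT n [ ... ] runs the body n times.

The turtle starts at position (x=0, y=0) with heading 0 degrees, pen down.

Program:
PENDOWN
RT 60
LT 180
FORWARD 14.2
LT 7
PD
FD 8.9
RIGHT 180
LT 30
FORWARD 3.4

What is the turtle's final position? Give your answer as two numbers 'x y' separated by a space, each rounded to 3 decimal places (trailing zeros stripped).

Executing turtle program step by step:
Start: pos=(0,0), heading=0, pen down
PD: pen down
RT 60: heading 0 -> 300
LT 180: heading 300 -> 120
FD 14.2: (0,0) -> (-7.1,12.298) [heading=120, draw]
LT 7: heading 120 -> 127
PD: pen down
FD 8.9: (-7.1,12.298) -> (-12.456,19.405) [heading=127, draw]
RT 180: heading 127 -> 307
LT 30: heading 307 -> 337
FD 3.4: (-12.456,19.405) -> (-9.326,18.077) [heading=337, draw]
Final: pos=(-9.326,18.077), heading=337, 3 segment(s) drawn

Answer: -9.326 18.077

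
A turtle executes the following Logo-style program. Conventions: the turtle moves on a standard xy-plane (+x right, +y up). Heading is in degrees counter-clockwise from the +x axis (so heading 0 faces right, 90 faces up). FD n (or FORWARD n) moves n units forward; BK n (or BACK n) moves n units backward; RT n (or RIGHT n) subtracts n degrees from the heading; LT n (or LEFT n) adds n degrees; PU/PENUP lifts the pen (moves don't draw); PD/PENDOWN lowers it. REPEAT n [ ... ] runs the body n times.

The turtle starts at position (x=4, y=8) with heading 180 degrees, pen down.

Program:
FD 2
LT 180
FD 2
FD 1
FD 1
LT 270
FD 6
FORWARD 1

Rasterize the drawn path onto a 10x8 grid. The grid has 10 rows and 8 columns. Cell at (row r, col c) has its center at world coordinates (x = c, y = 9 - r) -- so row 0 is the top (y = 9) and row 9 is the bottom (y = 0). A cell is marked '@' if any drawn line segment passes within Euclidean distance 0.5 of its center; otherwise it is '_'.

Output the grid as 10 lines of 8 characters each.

Answer: ________
__@@@@@_
______@_
______@_
______@_
______@_
______@_
______@_
______@_
________

Derivation:
Segment 0: (4,8) -> (2,8)
Segment 1: (2,8) -> (4,8)
Segment 2: (4,8) -> (5,8)
Segment 3: (5,8) -> (6,8)
Segment 4: (6,8) -> (6,2)
Segment 5: (6,2) -> (6,1)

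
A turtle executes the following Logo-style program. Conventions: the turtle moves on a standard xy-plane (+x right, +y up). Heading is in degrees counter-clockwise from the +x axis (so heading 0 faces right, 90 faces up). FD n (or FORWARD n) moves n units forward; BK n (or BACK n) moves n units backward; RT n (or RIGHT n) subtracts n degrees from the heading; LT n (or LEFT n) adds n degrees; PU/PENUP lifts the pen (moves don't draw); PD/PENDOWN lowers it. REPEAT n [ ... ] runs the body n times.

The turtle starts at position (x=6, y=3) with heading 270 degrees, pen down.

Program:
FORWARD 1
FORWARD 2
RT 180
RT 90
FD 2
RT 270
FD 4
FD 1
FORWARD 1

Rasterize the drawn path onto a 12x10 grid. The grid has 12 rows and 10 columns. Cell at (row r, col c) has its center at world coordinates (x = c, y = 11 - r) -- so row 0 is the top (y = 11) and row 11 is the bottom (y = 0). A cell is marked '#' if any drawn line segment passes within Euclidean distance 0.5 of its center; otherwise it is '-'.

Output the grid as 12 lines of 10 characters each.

Answer: ----------
----------
----------
----------
----------
--------#-
--------#-
--------#-
------#-#-
------#-#-
------#-#-
------###-

Derivation:
Segment 0: (6,3) -> (6,2)
Segment 1: (6,2) -> (6,0)
Segment 2: (6,0) -> (8,0)
Segment 3: (8,0) -> (8,4)
Segment 4: (8,4) -> (8,5)
Segment 5: (8,5) -> (8,6)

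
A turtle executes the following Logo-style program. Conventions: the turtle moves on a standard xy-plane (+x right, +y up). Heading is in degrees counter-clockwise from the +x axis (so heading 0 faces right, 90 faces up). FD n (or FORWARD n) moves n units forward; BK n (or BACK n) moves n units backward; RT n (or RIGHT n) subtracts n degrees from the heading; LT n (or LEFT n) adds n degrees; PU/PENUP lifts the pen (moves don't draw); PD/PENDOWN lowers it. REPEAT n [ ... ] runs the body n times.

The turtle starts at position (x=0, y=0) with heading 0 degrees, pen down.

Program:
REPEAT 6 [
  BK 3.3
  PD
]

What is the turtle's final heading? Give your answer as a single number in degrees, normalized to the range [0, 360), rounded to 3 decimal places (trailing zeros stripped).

Answer: 0

Derivation:
Executing turtle program step by step:
Start: pos=(0,0), heading=0, pen down
REPEAT 6 [
  -- iteration 1/6 --
  BK 3.3: (0,0) -> (-3.3,0) [heading=0, draw]
  PD: pen down
  -- iteration 2/6 --
  BK 3.3: (-3.3,0) -> (-6.6,0) [heading=0, draw]
  PD: pen down
  -- iteration 3/6 --
  BK 3.3: (-6.6,0) -> (-9.9,0) [heading=0, draw]
  PD: pen down
  -- iteration 4/6 --
  BK 3.3: (-9.9,0) -> (-13.2,0) [heading=0, draw]
  PD: pen down
  -- iteration 5/6 --
  BK 3.3: (-13.2,0) -> (-16.5,0) [heading=0, draw]
  PD: pen down
  -- iteration 6/6 --
  BK 3.3: (-16.5,0) -> (-19.8,0) [heading=0, draw]
  PD: pen down
]
Final: pos=(-19.8,0), heading=0, 6 segment(s) drawn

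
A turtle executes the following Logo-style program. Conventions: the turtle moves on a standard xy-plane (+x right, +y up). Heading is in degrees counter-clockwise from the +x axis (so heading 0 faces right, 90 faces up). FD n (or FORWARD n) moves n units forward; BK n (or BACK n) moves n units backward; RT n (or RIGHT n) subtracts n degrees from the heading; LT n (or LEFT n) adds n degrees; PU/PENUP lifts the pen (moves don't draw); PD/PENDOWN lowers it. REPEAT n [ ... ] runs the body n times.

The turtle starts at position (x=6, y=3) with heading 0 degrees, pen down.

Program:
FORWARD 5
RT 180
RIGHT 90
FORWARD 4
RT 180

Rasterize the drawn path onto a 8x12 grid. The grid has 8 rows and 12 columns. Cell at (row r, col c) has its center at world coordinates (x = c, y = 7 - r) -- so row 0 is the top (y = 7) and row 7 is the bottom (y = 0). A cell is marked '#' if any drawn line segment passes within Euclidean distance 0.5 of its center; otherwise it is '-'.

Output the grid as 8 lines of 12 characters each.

Answer: -----------#
-----------#
-----------#
-----------#
------######
------------
------------
------------

Derivation:
Segment 0: (6,3) -> (11,3)
Segment 1: (11,3) -> (11,7)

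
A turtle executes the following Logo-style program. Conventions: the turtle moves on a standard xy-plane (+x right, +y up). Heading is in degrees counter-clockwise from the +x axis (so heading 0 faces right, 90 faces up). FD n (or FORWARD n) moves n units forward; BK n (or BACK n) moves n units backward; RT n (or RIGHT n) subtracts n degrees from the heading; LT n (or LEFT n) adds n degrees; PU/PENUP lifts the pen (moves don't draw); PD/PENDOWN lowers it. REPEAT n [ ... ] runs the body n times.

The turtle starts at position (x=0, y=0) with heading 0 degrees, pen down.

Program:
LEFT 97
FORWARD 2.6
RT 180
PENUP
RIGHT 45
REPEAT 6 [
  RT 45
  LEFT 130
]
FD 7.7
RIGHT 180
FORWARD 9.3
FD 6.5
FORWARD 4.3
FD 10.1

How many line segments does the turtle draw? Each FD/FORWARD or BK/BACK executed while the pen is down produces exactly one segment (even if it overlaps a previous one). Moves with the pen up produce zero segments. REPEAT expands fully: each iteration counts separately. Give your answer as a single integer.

Executing turtle program step by step:
Start: pos=(0,0), heading=0, pen down
LT 97: heading 0 -> 97
FD 2.6: (0,0) -> (-0.317,2.581) [heading=97, draw]
RT 180: heading 97 -> 277
PU: pen up
RT 45: heading 277 -> 232
REPEAT 6 [
  -- iteration 1/6 --
  RT 45: heading 232 -> 187
  LT 130: heading 187 -> 317
  -- iteration 2/6 --
  RT 45: heading 317 -> 272
  LT 130: heading 272 -> 42
  -- iteration 3/6 --
  RT 45: heading 42 -> 357
  LT 130: heading 357 -> 127
  -- iteration 4/6 --
  RT 45: heading 127 -> 82
  LT 130: heading 82 -> 212
  -- iteration 5/6 --
  RT 45: heading 212 -> 167
  LT 130: heading 167 -> 297
  -- iteration 6/6 --
  RT 45: heading 297 -> 252
  LT 130: heading 252 -> 22
]
FD 7.7: (-0.317,2.581) -> (6.822,5.465) [heading=22, move]
RT 180: heading 22 -> 202
FD 9.3: (6.822,5.465) -> (-1.8,1.981) [heading=202, move]
FD 6.5: (-1.8,1.981) -> (-7.827,-0.454) [heading=202, move]
FD 4.3: (-7.827,-0.454) -> (-11.814,-2.065) [heading=202, move]
FD 10.1: (-11.814,-2.065) -> (-21.178,-5.848) [heading=202, move]
Final: pos=(-21.178,-5.848), heading=202, 1 segment(s) drawn
Segments drawn: 1

Answer: 1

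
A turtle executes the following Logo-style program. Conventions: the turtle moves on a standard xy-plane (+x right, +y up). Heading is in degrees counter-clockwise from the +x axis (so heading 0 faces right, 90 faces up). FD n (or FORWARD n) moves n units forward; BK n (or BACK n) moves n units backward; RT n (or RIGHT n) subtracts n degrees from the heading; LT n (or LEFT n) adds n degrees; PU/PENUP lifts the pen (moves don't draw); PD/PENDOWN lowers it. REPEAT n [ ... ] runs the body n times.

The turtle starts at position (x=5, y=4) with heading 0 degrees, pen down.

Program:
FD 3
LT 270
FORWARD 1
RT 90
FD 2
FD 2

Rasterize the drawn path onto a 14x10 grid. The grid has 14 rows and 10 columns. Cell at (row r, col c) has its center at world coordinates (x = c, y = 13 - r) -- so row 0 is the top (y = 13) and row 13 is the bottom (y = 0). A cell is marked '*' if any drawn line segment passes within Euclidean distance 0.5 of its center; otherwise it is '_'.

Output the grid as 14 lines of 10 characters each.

Answer: __________
__________
__________
__________
__________
__________
__________
__________
__________
_____****_
____*****_
__________
__________
__________

Derivation:
Segment 0: (5,4) -> (8,4)
Segment 1: (8,4) -> (8,3)
Segment 2: (8,3) -> (6,3)
Segment 3: (6,3) -> (4,3)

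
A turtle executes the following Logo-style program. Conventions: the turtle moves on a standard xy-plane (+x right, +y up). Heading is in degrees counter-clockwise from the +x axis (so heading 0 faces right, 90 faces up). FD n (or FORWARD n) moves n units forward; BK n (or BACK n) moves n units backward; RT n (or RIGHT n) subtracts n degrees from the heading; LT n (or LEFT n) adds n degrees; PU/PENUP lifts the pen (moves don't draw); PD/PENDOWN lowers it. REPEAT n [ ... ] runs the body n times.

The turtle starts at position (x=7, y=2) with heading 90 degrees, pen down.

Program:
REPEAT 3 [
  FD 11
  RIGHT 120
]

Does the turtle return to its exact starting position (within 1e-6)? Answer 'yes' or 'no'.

Answer: yes

Derivation:
Executing turtle program step by step:
Start: pos=(7,2), heading=90, pen down
REPEAT 3 [
  -- iteration 1/3 --
  FD 11: (7,2) -> (7,13) [heading=90, draw]
  RT 120: heading 90 -> 330
  -- iteration 2/3 --
  FD 11: (7,13) -> (16.526,7.5) [heading=330, draw]
  RT 120: heading 330 -> 210
  -- iteration 3/3 --
  FD 11: (16.526,7.5) -> (7,2) [heading=210, draw]
  RT 120: heading 210 -> 90
]
Final: pos=(7,2), heading=90, 3 segment(s) drawn

Start position: (7, 2)
Final position: (7, 2)
Distance = 0; < 1e-6 -> CLOSED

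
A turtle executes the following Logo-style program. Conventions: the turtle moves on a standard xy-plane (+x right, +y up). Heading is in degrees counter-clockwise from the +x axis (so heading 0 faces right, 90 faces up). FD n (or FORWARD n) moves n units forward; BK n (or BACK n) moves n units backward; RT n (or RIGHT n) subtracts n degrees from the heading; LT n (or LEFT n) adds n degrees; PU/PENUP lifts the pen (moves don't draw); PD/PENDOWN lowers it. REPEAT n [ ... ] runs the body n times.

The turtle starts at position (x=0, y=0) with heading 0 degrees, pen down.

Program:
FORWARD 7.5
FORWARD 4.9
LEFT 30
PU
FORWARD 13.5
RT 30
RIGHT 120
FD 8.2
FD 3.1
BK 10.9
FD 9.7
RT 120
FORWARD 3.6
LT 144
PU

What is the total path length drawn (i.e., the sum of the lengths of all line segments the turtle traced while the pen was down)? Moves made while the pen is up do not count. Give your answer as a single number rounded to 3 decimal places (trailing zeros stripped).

Executing turtle program step by step:
Start: pos=(0,0), heading=0, pen down
FD 7.5: (0,0) -> (7.5,0) [heading=0, draw]
FD 4.9: (7.5,0) -> (12.4,0) [heading=0, draw]
LT 30: heading 0 -> 30
PU: pen up
FD 13.5: (12.4,0) -> (24.091,6.75) [heading=30, move]
RT 30: heading 30 -> 0
RT 120: heading 0 -> 240
FD 8.2: (24.091,6.75) -> (19.991,-0.351) [heading=240, move]
FD 3.1: (19.991,-0.351) -> (18.441,-3.036) [heading=240, move]
BK 10.9: (18.441,-3.036) -> (23.891,6.404) [heading=240, move]
FD 9.7: (23.891,6.404) -> (19.041,-1.997) [heading=240, move]
RT 120: heading 240 -> 120
FD 3.6: (19.041,-1.997) -> (17.241,1.121) [heading=120, move]
LT 144: heading 120 -> 264
PU: pen up
Final: pos=(17.241,1.121), heading=264, 2 segment(s) drawn

Segment lengths:
  seg 1: (0,0) -> (7.5,0), length = 7.5
  seg 2: (7.5,0) -> (12.4,0), length = 4.9
Total = 12.4

Answer: 12.4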